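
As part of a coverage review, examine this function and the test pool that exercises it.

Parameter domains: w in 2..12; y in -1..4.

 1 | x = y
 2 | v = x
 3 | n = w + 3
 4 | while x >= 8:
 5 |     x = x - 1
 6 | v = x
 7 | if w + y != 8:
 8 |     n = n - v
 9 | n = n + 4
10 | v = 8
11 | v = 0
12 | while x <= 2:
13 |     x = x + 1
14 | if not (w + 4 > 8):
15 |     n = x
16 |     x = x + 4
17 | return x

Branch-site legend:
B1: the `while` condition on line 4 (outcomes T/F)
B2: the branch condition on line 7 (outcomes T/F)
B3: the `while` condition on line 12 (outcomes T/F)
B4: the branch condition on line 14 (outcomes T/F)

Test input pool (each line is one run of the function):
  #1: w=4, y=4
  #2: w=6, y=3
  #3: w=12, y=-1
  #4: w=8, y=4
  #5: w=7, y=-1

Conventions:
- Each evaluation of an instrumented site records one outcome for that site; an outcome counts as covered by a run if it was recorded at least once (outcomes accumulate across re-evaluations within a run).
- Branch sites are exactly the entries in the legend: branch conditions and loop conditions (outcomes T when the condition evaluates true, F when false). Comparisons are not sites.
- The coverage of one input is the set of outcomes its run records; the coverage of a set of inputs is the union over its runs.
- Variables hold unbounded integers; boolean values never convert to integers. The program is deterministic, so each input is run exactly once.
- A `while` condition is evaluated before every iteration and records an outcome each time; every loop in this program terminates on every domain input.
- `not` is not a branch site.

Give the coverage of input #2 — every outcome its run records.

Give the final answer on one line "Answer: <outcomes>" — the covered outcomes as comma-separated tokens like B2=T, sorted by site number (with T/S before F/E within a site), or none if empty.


Simulating input #2 (w=6, y=3) step by step:
  B1->F, B2->T, B3->F, B4->F
collecting distinct outcomes: B1=F, B2=T, B3=F, B4=F
Answer: B1=F, B2=T, B3=F, B4=F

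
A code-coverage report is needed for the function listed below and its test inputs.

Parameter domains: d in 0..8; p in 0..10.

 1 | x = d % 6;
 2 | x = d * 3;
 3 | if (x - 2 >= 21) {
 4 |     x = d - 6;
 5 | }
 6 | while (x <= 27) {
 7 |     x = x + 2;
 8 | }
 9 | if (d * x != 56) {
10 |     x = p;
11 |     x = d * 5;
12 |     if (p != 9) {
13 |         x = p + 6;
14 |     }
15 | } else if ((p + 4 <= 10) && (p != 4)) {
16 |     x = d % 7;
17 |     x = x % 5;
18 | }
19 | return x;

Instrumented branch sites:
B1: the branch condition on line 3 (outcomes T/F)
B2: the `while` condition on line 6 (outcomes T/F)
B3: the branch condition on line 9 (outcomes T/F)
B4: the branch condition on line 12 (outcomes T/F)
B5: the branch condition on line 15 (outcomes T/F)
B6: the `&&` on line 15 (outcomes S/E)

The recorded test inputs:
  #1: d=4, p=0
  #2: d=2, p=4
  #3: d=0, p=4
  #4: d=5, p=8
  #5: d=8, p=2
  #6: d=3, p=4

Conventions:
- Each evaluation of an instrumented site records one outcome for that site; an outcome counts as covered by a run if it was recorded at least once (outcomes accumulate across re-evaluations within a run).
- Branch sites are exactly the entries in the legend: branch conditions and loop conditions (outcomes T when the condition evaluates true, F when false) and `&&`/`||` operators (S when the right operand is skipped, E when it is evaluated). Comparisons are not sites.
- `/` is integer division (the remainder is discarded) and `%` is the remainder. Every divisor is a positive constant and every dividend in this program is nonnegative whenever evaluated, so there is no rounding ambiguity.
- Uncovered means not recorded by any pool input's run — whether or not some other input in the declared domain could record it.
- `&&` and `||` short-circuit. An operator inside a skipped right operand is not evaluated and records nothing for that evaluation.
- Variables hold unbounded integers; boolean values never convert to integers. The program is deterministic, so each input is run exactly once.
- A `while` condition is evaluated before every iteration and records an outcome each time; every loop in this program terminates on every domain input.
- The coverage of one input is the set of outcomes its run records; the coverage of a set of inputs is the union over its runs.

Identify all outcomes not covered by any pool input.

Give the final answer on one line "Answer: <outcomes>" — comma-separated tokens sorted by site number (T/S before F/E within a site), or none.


#1 (d=4, p=0) -> B1->F, B2->T, B2->T, B2->T, B2->T, B2->T, B2->T, B2->T, B2->T, B2->F, B3->T, B4->T; covered: B1=F, B2=T, B2=F, B3=T, B4=T
#2 (d=2, p=4) -> B1->F, B2->T, B2->T, B2->T, B2->T, B2->T, B2->T, B2->T, B2->T, B2->T, B2->T, B2->T, B2->F, B3->F, ...; covered: B1=F, B2=T, B2=F, B3=F, B5=F, B6=E
#3 (d=0, p=4) -> B1->F, B2->T, B2->T, B2->T, B2->T, B2->T, B2->T, B2->T, B2->T, B2->T, B2->T, B2->T, B2->T, B2->T, ...; covered: B1=F, B2=T, B2=F, B3=T, B4=T
#4 (d=5, p=8) -> B1->F, B2->T, B2->T, B2->T, B2->T, B2->T, B2->T, B2->T, B2->F, B3->T, B4->T; covered: B1=F, B2=T, B2=F, B3=T, B4=T
#5 (d=8, p=2) -> B1->T, B2->T, B2->T, B2->T, B2->T, B2->T, B2->T, B2->T, B2->T, B2->T, B2->T, B2->T, B2->T, B2->T, ...; covered: B1=T, B2=T, B2=F, B3=T, B4=T
#6 (d=3, p=4) -> B1->F, B2->T, B2->T, B2->T, B2->T, B2->T, B2->T, B2->T, B2->T, B2->T, B2->T, B2->F, B3->T, B4->T; covered: B1=F, B2=T, B2=F, B3=T, B4=T
union over the pool: B1=T, B1=F, B2=T, B2=F, B3=T, B3=F, B4=T, B5=F, B6=E
uncovered (3 of 12): B4=F, B5=T, B6=S
Answer: B4=F, B5=T, B6=S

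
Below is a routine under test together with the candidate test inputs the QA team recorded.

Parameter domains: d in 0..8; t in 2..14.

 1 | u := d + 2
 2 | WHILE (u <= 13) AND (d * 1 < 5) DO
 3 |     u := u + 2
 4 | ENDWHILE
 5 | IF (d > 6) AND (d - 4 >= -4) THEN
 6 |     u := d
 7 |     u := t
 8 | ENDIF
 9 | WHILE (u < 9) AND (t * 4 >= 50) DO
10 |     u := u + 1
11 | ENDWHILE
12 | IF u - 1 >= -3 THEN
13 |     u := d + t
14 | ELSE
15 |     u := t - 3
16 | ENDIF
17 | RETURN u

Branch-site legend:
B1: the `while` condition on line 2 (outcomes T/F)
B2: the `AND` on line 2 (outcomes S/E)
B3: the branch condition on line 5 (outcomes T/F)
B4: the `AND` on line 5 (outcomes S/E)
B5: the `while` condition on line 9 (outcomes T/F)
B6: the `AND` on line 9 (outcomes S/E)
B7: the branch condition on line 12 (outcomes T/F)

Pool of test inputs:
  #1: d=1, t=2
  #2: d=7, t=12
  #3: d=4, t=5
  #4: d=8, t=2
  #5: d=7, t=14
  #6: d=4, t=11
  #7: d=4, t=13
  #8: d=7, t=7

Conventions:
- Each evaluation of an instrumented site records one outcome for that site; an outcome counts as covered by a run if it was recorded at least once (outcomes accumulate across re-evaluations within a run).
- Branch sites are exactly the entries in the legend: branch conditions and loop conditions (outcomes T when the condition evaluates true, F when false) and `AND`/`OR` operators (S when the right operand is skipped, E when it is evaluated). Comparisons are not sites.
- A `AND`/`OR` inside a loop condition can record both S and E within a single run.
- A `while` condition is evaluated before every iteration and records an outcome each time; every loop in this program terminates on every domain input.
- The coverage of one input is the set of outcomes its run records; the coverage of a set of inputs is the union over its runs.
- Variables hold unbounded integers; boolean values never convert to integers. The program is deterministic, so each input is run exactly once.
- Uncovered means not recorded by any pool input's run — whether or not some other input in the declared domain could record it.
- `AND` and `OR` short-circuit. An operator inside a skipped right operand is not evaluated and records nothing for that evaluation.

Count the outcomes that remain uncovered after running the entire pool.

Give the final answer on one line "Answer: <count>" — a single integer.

run #1 (d=1, t=2) runs B2->E, B1->T, B2->E, B1->T, B2->E, B1->T, B2->E, B1->T, B2->E, B1->T, B2->E, B1->T, B2->S, B1->F, ...; records B1=T, B1=F, B2=S, B2=E, B3=F, B4=S, B5=F, B6=S, B7=T
run #2 (d=7, t=12) runs B2->E, B1->F, B4->E, B3->T, B6->S, B5->F, B7->T; records B1=F, B2=E, B3=T, B4=E, B5=F, B6=S, B7=T
run #3 (d=4, t=5) runs B2->E, B1->T, B2->E, B1->T, B2->E, B1->T, B2->E, B1->T, B2->S, B1->F, B4->S, B3->F, B6->S, B5->F, ...; records B1=T, B1=F, B2=S, B2=E, B3=F, B4=S, B5=F, B6=S, B7=T
run #4 (d=8, t=2) runs B2->E, B1->F, B4->E, B3->T, B6->E, B5->F, B7->T; records B1=F, B2=E, B3=T, B4=E, B5=F, B6=E, B7=T
run #5 (d=7, t=14) runs B2->E, B1->F, B4->E, B3->T, B6->S, B5->F, B7->T; records B1=F, B2=E, B3=T, B4=E, B5=F, B6=S, B7=T
run #6 (d=4, t=11) runs B2->E, B1->T, B2->E, B1->T, B2->E, B1->T, B2->E, B1->T, B2->S, B1->F, B4->S, B3->F, B6->S, B5->F, ...; records B1=T, B1=F, B2=S, B2=E, B3=F, B4=S, B5=F, B6=S, B7=T
run #7 (d=4, t=13) runs B2->E, B1->T, B2->E, B1->T, B2->E, B1->T, B2->E, B1->T, B2->S, B1->F, B4->S, B3->F, B6->S, B5->F, ...; records B1=T, B1=F, B2=S, B2=E, B3=F, B4=S, B5=F, B6=S, B7=T
run #8 (d=7, t=7) runs B2->E, B1->F, B4->E, B3->T, B6->E, B5->F, B7->T; records B1=F, B2=E, B3=T, B4=E, B5=F, B6=E, B7=T
union over the pool: B1=T, B1=F, B2=S, B2=E, B3=T, B3=F, B4=S, B4=E, B5=F, B6=S, B6=E, B7=T
uncovered (2 of 14): B5=T, B7=F

Answer: 2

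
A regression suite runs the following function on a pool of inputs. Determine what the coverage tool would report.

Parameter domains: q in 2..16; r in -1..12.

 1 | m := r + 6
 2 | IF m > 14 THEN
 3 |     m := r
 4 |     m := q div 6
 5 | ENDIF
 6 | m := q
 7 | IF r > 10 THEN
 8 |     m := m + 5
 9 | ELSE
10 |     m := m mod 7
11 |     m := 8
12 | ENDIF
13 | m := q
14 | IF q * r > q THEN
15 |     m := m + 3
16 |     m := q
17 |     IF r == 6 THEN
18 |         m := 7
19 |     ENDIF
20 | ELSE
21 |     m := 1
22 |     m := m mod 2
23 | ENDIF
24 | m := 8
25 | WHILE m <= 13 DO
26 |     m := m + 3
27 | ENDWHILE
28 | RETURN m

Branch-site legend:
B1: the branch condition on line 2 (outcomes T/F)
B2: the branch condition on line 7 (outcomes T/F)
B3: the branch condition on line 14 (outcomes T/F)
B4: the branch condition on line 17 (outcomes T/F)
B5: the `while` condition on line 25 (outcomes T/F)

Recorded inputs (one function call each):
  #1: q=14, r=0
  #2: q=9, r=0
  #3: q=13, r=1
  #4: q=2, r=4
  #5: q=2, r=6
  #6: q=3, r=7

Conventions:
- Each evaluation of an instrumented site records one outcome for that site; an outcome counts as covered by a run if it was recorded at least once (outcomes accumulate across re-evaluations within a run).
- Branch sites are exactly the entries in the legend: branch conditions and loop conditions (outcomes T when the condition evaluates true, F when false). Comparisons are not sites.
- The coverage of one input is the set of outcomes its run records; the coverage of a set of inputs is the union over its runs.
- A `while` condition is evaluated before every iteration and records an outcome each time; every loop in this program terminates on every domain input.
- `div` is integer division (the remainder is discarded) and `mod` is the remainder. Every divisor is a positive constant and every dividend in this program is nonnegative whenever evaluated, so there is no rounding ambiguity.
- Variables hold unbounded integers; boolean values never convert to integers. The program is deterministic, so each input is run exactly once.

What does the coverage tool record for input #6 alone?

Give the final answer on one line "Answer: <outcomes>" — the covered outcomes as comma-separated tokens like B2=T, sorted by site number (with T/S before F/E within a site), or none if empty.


Event log for input #6 (q=3, r=7):
  B1->F, B2->F, B3->T, B4->F, B5->T, B5->T, B5->F
distinct outcomes covered: B1=F, B2=F, B3=T, B4=F, B5=T, B5=F
Answer: B1=F, B2=F, B3=T, B4=F, B5=T, B5=F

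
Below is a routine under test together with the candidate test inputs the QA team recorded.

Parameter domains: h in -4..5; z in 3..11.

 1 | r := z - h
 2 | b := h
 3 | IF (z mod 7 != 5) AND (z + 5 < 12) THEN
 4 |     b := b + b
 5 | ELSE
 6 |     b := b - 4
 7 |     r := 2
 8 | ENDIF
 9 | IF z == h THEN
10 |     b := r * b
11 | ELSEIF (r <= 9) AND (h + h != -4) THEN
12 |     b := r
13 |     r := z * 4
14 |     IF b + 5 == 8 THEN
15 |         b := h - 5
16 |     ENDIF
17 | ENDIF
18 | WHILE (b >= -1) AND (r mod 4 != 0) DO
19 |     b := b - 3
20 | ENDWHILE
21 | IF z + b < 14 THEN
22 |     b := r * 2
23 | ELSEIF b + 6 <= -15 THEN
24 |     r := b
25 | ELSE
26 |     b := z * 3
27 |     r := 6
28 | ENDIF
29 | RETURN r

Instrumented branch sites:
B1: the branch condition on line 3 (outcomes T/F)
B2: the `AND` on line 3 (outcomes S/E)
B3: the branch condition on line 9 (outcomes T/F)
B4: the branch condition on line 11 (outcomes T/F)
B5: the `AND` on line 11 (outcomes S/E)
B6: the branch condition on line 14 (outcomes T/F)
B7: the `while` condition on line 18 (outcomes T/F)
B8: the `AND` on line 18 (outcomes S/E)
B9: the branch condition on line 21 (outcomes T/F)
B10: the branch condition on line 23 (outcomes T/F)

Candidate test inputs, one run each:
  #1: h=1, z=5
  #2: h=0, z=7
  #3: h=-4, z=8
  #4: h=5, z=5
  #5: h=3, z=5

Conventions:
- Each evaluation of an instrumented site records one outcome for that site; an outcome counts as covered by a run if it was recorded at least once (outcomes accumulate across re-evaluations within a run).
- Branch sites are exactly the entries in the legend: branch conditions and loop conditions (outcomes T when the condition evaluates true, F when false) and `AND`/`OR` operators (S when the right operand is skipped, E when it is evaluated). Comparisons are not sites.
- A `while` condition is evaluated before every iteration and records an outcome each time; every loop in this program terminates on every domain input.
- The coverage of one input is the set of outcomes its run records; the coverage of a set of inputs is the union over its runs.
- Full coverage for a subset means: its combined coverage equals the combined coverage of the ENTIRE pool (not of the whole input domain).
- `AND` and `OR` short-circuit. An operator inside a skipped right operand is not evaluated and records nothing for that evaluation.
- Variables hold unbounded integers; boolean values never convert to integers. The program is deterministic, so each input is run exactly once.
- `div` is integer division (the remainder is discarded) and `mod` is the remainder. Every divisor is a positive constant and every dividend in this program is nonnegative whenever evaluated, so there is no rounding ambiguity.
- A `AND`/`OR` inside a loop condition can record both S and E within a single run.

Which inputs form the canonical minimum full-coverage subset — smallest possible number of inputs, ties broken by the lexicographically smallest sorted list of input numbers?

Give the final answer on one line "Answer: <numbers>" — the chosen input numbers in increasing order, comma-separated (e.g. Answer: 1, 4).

test 1 (h=1, z=5) fires B2->S, B1->F, B3->F, B5->E, B4->T, B6->F, B8->E, B7->F, B9->T; hits B1=F, B2=S, B3=F, B4=T, B5=E, B6=F, B7=F, B8=E, B9=T
test 2 (h=0, z=7) fires B2->E, B1->F, B3->F, B5->E, B4->T, B6->F, B8->E, B7->F, B9->T; hits B1=F, B2=E, B3=F, B4=T, B5=E, B6=F, B7=F, B8=E, B9=T
test 3 (h=-4, z=8) fires B2->E, B1->F, B3->F, B5->E, B4->T, B6->F, B8->E, B7->F, B9->T; hits B1=F, B2=E, B3=F, B4=T, B5=E, B6=F, B7=F, B8=E, B9=T
test 4 (h=5, z=5) fires B2->S, B1->F, B3->T, B8->E, B7->T, B8->E, B7->T, B8->S, B7->F, B9->T; hits B1=F, B2=S, B3=T, B7=T, B7=F, B8=S, B8=E, B9=T
test 5 (h=3, z=5) fires B2->S, B1->F, B3->F, B5->E, B4->T, B6->F, B8->E, B7->F, B9->T; hits B1=F, B2=S, B3=F, B4=T, B5=E, B6=F, B7=F, B8=E, B9=T
together the pool reaches 13 outcomes: B1=F, B2=S, B2=E, B3=T, B3=F, B4=T, B5=E, B6=F, B7=T, B7=F, B8=S, B8=E, B9=T
size 1 is not enough: best union over all size-1 subsets is 9/13
at size 2, {2, 4} reaches all 13 outcomes; every lexicographically earlier size-2 subset fails

Answer: 2, 4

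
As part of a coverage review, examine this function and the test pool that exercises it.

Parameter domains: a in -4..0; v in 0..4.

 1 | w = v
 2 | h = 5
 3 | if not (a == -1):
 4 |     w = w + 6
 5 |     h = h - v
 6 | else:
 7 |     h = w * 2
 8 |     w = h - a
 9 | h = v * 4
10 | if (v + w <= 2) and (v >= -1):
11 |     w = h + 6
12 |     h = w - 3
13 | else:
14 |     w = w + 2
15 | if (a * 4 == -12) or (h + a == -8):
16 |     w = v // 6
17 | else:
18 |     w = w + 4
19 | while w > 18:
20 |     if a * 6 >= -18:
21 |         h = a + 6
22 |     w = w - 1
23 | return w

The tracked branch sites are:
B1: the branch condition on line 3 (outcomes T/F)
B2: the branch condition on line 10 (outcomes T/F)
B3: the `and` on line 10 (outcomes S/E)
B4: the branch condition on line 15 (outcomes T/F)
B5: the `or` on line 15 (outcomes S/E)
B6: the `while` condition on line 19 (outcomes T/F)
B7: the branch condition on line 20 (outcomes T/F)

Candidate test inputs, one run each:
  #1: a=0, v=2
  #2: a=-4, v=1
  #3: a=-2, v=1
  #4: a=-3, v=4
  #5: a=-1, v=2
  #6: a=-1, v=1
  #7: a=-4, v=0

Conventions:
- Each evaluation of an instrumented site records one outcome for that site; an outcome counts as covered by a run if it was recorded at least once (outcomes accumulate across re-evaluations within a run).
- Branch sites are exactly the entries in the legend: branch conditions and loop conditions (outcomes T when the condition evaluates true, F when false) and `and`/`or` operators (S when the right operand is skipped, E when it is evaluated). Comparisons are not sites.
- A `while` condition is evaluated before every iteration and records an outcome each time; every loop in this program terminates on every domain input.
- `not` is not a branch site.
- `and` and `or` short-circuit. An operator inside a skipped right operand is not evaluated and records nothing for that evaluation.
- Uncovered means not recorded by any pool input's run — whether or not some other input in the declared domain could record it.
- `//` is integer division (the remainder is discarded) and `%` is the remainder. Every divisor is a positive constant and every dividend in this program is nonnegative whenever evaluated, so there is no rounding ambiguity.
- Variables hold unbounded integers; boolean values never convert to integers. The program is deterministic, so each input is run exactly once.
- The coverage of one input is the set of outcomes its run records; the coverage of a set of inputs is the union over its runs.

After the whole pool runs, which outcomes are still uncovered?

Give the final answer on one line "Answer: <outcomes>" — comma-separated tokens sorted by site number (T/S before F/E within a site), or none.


test 1 (a=0, v=2) fires B1->T, B3->S, B2->F, B5->E, B4->F, B6->F; hits B1=T, B2=F, B3=S, B4=F, B5=E, B6=F
test 2 (a=-4, v=1) fires B1->T, B3->S, B2->F, B5->E, B4->F, B6->F; hits B1=T, B2=F, B3=S, B4=F, B5=E, B6=F
test 3 (a=-2, v=1) fires B1->T, B3->S, B2->F, B5->E, B4->F, B6->F; hits B1=T, B2=F, B3=S, B4=F, B5=E, B6=F
test 4 (a=-3, v=4) fires B1->T, B3->S, B2->F, B5->S, B4->T, B6->F; hits B1=T, B2=F, B3=S, B4=T, B5=S, B6=F
test 5 (a=-1, v=2) fires B1->F, B3->S, B2->F, B5->E, B4->F, B6->F; hits B1=F, B2=F, B3=S, B4=F, B5=E, B6=F
test 6 (a=-1, v=1) fires B1->F, B3->S, B2->F, B5->E, B4->F, B6->F; hits B1=F, B2=F, B3=S, B4=F, B5=E, B6=F
test 7 (a=-4, v=0) fires B1->T, B3->S, B2->F, B5->E, B4->F, B6->F; hits B1=T, B2=F, B3=S, B4=F, B5=E, B6=F
union over the pool: B1=T, B1=F, B2=F, B3=S, B4=T, B4=F, B5=S, B5=E, B6=F
uncovered (5 of 14): B2=T, B3=E, B6=T, B7=T, B7=F
Answer: B2=T, B3=E, B6=T, B7=T, B7=F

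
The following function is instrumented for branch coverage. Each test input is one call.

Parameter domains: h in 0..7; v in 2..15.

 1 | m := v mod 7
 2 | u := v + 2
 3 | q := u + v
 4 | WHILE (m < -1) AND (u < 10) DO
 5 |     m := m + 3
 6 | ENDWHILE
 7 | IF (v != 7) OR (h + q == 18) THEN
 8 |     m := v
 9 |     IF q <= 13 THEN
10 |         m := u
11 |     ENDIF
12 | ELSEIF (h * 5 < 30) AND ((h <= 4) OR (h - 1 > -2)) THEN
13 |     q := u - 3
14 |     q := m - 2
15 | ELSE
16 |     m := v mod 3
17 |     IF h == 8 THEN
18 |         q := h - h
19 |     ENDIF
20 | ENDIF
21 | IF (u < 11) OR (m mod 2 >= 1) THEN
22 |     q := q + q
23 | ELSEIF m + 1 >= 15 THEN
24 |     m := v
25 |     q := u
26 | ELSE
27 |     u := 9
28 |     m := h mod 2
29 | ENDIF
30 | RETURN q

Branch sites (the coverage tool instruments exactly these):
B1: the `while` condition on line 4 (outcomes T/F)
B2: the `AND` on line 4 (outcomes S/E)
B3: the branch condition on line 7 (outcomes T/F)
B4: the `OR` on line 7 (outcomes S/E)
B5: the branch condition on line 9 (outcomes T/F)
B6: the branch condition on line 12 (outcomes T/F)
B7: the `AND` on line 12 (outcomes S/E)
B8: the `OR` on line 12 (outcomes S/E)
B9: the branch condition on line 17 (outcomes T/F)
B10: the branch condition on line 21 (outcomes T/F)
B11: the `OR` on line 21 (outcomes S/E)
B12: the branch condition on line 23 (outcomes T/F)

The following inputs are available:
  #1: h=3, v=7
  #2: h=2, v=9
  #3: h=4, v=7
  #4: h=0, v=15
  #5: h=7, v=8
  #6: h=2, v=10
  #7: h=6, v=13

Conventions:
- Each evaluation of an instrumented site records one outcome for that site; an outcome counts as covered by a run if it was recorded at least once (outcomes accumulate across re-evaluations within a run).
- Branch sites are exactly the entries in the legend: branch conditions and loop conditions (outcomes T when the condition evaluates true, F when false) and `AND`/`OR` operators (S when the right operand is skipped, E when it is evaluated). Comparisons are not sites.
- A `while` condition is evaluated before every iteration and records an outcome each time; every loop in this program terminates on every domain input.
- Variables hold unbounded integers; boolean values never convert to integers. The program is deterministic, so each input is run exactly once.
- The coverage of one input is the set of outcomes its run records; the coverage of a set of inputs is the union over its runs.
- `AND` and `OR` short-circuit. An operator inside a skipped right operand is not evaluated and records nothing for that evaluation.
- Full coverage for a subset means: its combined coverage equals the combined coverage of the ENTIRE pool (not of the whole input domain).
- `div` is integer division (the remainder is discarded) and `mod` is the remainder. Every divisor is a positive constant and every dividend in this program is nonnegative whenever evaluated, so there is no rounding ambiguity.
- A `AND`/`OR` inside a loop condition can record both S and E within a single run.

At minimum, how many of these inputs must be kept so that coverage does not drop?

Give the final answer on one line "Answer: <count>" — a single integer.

input #1, h=3, v=7: events B2->S, B1->F, B4->E, B3->F, B7->E, B8->S, B6->T, B11->S, B10->T; outcomes B1=F, B2=S, B3=F, B4=E, B6=T, B7=E, B8=S, B10=T, B11=S
input #2, h=2, v=9: events B2->S, B1->F, B4->S, B3->T, B5->F, B11->E, B10->T; outcomes B1=F, B2=S, B3=T, B4=S, B5=F, B10=T, B11=E
input #3, h=4, v=7: events B2->S, B1->F, B4->E, B3->F, B7->E, B8->S, B6->T, B11->S, B10->T; outcomes B1=F, B2=S, B3=F, B4=E, B6=T, B7=E, B8=S, B10=T, B11=S
input #4, h=0, v=15: events B2->S, B1->F, B4->S, B3->T, B5->F, B11->E, B10->T; outcomes B1=F, B2=S, B3=T, B4=S, B5=F, B10=T, B11=E
input #5, h=7, v=8: events B2->S, B1->F, B4->S, B3->T, B5->F, B11->S, B10->T; outcomes B1=F, B2=S, B3=T, B4=S, B5=F, B10=T, B11=S
input #6, h=2, v=10: events B2->S, B1->F, B4->S, B3->T, B5->F, B11->E, B10->F, B12->F; outcomes B1=F, B2=S, B3=T, B4=S, B5=F, B10=F, B11=E, B12=F
input #7, h=6, v=13: events B2->S, B1->F, B4->S, B3->T, B5->F, B11->E, B10->T; outcomes B1=F, B2=S, B3=T, B4=S, B5=F, B10=T, B11=E
together the pool reaches 15 outcomes: B1=F, B2=S, B3=T, B3=F, B4=S, B4=E, B5=F, B6=T, B7=E, B8=S, B10=T, B10=F, B11=S, B11=E, B12=F
every size-1 subset falls short of the 15 outcomes (best: 9/15)
at size 2, {1, 6} reaches all 15 outcomes; every lexicographically earlier size-2 subset fails

Answer: 2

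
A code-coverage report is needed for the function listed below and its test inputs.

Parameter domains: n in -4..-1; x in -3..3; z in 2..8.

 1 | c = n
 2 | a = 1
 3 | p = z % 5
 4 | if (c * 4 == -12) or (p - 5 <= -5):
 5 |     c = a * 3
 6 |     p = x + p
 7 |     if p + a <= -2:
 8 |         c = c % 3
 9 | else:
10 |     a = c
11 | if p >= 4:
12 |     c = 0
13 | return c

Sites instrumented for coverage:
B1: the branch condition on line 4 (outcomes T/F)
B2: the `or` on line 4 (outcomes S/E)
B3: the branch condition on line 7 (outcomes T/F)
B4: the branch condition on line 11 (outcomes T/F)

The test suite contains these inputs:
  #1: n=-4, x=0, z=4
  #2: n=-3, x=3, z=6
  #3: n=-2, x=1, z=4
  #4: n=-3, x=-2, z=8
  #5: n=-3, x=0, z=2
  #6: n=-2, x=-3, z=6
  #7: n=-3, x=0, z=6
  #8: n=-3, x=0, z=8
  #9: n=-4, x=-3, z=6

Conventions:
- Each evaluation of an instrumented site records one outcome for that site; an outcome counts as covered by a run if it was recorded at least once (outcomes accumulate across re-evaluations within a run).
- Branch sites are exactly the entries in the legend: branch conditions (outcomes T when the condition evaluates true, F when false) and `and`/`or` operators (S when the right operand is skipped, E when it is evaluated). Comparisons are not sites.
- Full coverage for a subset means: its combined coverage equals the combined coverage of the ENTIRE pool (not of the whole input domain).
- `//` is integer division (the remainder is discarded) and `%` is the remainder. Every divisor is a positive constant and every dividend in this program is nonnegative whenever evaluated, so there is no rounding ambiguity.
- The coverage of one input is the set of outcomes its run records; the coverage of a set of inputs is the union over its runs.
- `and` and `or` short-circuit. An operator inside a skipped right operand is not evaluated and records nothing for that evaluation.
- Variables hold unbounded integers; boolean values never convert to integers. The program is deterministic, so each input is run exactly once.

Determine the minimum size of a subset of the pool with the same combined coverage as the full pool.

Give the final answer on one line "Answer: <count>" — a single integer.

input #1 (n=-4, x=0, z=4): events B2->E, B1->F, B4->T; covers B1=F, B2=E, B4=T
input #2 (n=-3, x=3, z=6): events B2->S, B1->T, B3->F, B4->T; covers B1=T, B2=S, B3=F, B4=T
input #3 (n=-2, x=1, z=4): events B2->E, B1->F, B4->T; covers B1=F, B2=E, B4=T
input #4 (n=-3, x=-2, z=8): events B2->S, B1->T, B3->F, B4->F; covers B1=T, B2=S, B3=F, B4=F
input #5 (n=-3, x=0, z=2): events B2->S, B1->T, B3->F, B4->F; covers B1=T, B2=S, B3=F, B4=F
input #6 (n=-2, x=-3, z=6): events B2->E, B1->F, B4->F; covers B1=F, B2=E, B4=F
input #7 (n=-3, x=0, z=6): events B2->S, B1->T, B3->F, B4->F; covers B1=T, B2=S, B3=F, B4=F
input #8 (n=-3, x=0, z=8): events B2->S, B1->T, B3->F, B4->F; covers B1=T, B2=S, B3=F, B4=F
input #9 (n=-4, x=-3, z=6): events B2->E, B1->F, B4->F; covers B1=F, B2=E, B4=F
union over all inputs: B1=T, B1=F, B2=S, B2=E, B3=F, B4=T, B4=F (7 outcomes)
checked all size-1 subsets: none covers 7 outcomes (max 4/7)
size 2: inputs {1, 4} cover all 7 outcomes, and no lexicographically smaller subset of this size does

Answer: 2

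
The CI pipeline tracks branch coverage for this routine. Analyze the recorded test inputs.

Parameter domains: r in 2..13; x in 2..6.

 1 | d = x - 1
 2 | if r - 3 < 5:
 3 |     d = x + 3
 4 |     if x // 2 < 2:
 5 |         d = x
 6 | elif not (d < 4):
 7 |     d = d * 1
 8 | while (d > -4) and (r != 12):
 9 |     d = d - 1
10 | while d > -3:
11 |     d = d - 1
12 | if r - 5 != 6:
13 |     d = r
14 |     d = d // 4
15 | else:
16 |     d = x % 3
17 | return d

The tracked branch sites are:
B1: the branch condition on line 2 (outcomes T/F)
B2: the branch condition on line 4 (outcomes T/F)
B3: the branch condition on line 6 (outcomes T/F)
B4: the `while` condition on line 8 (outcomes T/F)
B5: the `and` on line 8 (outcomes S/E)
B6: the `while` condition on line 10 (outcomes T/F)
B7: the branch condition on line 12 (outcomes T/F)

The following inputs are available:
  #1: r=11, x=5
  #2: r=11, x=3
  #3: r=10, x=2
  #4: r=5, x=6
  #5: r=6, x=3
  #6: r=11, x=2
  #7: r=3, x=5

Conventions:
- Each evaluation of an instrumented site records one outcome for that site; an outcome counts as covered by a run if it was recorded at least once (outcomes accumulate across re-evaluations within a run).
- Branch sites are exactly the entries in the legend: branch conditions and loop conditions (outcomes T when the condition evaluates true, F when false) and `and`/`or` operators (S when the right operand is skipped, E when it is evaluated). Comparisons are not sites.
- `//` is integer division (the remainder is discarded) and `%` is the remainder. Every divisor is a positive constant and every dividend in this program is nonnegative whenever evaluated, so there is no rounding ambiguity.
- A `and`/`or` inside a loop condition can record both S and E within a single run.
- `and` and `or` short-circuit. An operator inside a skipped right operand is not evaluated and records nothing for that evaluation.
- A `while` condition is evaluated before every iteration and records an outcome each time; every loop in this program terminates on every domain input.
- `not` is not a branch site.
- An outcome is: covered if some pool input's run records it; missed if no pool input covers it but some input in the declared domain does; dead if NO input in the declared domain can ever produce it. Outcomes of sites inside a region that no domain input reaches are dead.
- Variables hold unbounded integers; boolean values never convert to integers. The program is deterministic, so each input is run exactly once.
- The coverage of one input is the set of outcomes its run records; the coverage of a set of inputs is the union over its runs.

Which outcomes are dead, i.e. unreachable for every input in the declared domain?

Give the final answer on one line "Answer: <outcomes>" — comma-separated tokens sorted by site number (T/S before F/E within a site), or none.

running all 60 domain inputs and tallying outcomes:
  reachable outcomes have witnesses, e.g. B1=T (e.g. r=2, x=2), B1=F (e.g. r=8, x=2), B2=T (e.g. r=2, x=2), B2=F (e.g. r=2, x=4)

Answer: none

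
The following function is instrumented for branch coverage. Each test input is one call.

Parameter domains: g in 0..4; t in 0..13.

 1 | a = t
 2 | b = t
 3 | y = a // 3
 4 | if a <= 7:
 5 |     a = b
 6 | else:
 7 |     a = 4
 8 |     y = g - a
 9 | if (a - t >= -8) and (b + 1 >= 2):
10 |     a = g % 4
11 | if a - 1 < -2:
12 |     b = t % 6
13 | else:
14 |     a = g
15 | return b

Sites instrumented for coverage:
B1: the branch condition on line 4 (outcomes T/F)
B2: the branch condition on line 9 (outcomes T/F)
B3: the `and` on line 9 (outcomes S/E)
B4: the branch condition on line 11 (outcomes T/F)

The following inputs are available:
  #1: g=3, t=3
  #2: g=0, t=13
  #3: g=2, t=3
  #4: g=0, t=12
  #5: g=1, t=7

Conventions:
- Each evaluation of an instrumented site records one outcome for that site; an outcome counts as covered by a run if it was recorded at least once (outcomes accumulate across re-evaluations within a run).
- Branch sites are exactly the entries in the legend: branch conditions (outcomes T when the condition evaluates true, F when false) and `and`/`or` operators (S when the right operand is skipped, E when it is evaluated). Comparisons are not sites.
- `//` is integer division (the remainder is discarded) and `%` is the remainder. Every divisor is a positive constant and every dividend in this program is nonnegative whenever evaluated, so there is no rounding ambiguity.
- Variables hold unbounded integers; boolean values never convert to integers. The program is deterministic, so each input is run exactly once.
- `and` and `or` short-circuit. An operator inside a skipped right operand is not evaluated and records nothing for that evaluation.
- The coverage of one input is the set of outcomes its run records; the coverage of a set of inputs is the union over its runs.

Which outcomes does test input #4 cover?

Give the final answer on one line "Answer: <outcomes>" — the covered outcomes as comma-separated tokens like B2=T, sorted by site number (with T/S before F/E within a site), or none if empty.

Running input #4 (g=0, t=12), event by event:
  B1->F, B3->E, B2->T, B4->F
as a set, this run covers: B1=F, B2=T, B3=E, B4=F

Answer: B1=F, B2=T, B3=E, B4=F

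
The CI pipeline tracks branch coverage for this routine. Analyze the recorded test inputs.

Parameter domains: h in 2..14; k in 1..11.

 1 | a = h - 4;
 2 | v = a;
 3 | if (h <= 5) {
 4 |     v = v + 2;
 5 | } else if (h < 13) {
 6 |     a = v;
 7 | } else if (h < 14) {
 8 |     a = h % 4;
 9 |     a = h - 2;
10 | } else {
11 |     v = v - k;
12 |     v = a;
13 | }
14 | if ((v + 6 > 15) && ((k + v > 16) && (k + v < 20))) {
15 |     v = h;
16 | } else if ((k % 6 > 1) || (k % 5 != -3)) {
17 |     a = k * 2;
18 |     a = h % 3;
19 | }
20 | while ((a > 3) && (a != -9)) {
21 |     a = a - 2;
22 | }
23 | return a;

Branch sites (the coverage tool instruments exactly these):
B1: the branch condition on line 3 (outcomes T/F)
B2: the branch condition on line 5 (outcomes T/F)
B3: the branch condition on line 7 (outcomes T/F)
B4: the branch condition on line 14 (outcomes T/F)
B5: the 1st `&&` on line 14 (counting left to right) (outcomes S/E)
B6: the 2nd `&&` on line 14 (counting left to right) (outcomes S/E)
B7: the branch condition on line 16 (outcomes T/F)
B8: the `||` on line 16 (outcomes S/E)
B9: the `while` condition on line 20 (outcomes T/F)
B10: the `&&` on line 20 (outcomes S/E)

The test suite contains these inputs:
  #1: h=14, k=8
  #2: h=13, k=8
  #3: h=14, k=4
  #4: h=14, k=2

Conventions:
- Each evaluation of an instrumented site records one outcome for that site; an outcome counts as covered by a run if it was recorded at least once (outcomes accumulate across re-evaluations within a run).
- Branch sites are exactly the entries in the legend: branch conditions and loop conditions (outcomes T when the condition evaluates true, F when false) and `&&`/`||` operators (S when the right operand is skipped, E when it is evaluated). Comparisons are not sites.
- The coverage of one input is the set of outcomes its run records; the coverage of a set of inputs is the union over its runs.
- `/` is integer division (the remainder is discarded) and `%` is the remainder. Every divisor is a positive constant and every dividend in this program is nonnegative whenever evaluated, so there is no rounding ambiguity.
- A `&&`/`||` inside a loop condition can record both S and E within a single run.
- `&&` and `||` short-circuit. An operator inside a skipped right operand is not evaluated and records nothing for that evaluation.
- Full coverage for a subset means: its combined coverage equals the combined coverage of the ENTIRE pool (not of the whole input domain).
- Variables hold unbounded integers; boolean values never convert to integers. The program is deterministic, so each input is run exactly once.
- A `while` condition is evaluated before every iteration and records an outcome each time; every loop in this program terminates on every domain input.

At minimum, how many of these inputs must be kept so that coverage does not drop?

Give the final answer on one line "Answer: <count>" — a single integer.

run #1 (h=14, k=8) runs B1->F, B2->F, B3->F, B5->E, B6->E, B4->T, B10->E, B9->T, B10->E, B9->T, B10->E, B9->T, B10->E, B9->T, ...; records B1=F, B2=F, B3=F, B4=T, B5=E, B6=E, B9=T, B9=F, B10=S, B10=E
run #2 (h=13, k=8) runs B1->F, B2->F, B3->T, B5->S, B4->F, B8->S, B7->T, B10->S, B9->F; records B1=F, B2=F, B3=T, B4=F, B5=S, B7=T, B8=S, B9=F, B10=S
run #3 (h=14, k=4) runs B1->F, B2->F, B3->F, B5->E, B6->S, B4->F, B8->S, B7->T, B10->S, B9->F; records B1=F, B2=F, B3=F, B4=F, B5=E, B6=S, B7=T, B8=S, B9=F, B10=S
run #4 (h=14, k=2) runs B1->F, B2->F, B3->F, B5->E, B6->S, B4->F, B8->S, B7->T, B10->S, B9->F; records B1=F, B2=F, B3=F, B4=F, B5=E, B6=S, B7=T, B8=S, B9=F, B10=S
the full pool covers 16 outcomes: B1=F, B2=F, B3=T, B3=F, B4=T, B4=F, B5=S, B5=E, B6=S, B6=E, B7=T, B8=S, B9=T, B9=F, B10=S, B10=E
size 1 is not enough: best union over all size-1 subsets is 10/16
size 2 is not enough: best union over all size-2 subsets is 15/16
the canonical winner is {1, 2, 3}: size 3, full 16-outcome coverage, earliest index list among size-3 covers

Answer: 3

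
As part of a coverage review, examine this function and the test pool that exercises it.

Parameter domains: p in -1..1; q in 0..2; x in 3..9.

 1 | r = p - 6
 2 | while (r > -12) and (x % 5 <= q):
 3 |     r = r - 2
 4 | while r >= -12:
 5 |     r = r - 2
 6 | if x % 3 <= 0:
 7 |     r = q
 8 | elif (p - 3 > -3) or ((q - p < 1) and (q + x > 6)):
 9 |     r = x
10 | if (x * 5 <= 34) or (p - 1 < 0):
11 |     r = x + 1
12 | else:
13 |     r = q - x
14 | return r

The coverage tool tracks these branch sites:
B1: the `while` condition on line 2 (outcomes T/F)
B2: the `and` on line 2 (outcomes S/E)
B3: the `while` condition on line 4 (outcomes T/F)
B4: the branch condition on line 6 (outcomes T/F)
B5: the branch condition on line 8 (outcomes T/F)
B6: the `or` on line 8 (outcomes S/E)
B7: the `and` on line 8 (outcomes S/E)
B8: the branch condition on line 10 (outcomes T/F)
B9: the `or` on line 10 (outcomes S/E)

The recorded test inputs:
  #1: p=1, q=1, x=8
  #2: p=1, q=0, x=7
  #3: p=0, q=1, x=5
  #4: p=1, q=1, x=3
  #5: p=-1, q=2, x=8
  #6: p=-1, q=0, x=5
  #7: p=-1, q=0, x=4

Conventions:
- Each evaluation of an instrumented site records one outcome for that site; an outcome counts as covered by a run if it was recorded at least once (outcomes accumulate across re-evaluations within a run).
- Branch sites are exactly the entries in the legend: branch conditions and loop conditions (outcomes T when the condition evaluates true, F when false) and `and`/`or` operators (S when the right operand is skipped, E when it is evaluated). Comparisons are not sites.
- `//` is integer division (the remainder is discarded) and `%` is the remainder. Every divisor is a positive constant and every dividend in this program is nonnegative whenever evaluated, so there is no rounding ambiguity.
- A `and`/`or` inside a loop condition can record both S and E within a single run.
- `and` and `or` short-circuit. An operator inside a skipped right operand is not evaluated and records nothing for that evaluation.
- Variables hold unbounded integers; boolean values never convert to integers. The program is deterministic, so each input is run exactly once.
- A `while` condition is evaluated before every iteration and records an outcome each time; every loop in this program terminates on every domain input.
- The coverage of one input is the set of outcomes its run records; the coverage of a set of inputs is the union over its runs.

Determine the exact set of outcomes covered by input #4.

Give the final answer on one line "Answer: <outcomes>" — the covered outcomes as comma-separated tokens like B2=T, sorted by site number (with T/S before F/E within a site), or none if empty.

Tracing the run of input #4 (p=1, q=1, x=3):
  B2->E, B1->F, B3->T, B3->T, B3->T, B3->T, B3->F, B4->T, B9->S, B8->T
collecting distinct outcomes: B1=F, B2=E, B3=T, B3=F, B4=T, B8=T, B9=S

Answer: B1=F, B2=E, B3=T, B3=F, B4=T, B8=T, B9=S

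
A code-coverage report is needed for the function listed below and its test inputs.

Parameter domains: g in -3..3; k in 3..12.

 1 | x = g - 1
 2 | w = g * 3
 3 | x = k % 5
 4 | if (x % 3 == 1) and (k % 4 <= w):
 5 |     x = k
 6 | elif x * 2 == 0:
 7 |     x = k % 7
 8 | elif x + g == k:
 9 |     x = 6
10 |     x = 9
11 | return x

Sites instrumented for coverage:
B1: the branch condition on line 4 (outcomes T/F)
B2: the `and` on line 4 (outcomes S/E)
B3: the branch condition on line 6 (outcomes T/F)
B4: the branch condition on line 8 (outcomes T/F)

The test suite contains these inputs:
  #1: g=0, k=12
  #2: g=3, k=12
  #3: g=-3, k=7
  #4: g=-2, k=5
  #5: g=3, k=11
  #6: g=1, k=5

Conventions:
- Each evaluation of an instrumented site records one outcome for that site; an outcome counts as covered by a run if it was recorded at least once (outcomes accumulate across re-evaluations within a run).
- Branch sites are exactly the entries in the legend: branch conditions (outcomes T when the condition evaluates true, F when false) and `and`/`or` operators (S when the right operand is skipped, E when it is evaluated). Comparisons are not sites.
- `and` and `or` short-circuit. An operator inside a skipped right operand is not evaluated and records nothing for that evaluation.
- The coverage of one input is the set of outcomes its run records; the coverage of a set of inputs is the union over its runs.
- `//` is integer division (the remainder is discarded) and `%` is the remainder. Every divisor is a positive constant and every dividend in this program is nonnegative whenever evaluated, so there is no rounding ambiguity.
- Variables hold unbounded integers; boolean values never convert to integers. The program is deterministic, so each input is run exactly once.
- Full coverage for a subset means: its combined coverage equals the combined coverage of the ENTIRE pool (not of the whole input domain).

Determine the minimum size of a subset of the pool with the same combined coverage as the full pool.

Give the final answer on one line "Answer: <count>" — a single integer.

input #1 (g=0, k=12): events B2->S, B1->F, B3->F, B4->F; covers B1=F, B2=S, B3=F, B4=F
input #2 (g=3, k=12): events B2->S, B1->F, B3->F, B4->F; covers B1=F, B2=S, B3=F, B4=F
input #3 (g=-3, k=7): events B2->S, B1->F, B3->F, B4->F; covers B1=F, B2=S, B3=F, B4=F
input #4 (g=-2, k=5): events B2->S, B1->F, B3->T; covers B1=F, B2=S, B3=T
input #5 (g=3, k=11): events B2->E, B1->T; covers B1=T, B2=E
input #6 (g=1, k=5): events B2->S, B1->F, B3->T; covers B1=F, B2=S, B3=T
union over all inputs: B1=T, B1=F, B2=S, B2=E, B3=T, B3=F, B4=F (7 outcomes)
size 1 is not enough: best union over all size-1 subsets is 4/7
size 2 is not enough: best union over all size-2 subsets is 6/7
size 3: inputs {1, 4, 5} cover all 7 outcomes, and no lexicographically smaller subset of this size does

Answer: 3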